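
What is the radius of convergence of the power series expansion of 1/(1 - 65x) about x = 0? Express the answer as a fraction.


Expanding 1/(1 - 65x) = sum_{k>=0} 65^k x^k, the series converges when |65x| < 1, i.e., |x| < 1/65.
So the radius of convergence is 1/65 = 1/65.

1/65


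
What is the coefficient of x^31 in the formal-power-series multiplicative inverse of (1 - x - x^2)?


Let the inverse be f(x) = sum_{k>=0} a_k x^k. From f(x) * (1 - x - x^2) = 1 and matching coefficients:
 x^0: a_0 = 1.
 x^1: a_1 - a_0 = 0, so a_1 = 1.
 x^k (k >= 2): a_k - a_{k-1} - a_{k-2} = 0, i.e. a_k = a_{k-1} + a_{k-2}.
This is the Fibonacci-type recurrence shifted so that a_0 = a_1 = 1.
Iterating: a_0=1, a_1=1, a_2=2, a_3=3, a_4=5, a_5=8, a_6=13, a_7=21, a_8=34, a_9=55, ...
a_31 = 2178309.

2178309


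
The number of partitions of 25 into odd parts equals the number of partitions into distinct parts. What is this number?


Computing partitions of 25 into odd parts (1, 3, 5, ...):
Using the generating function prod_{k>=0} 1/(1-x^(2k+1)),
the count is 142

142


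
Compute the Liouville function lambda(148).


The Liouville function is lambda(k) = (-1)^Omega(k), where Omega(k) counts the prime factors of k with multiplicity.
Factoring: 148 = 2 * 2 * 37, so Omega(148) = 3.
lambda(148) = (-1)^3 = -1.

-1


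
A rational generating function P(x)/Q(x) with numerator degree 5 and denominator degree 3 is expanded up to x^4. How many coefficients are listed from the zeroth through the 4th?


Expanding up to x^4 gives the coefficients for x^0, x^1, ..., x^4.
That is 4 + 1 = 5 coefficients in total.

5


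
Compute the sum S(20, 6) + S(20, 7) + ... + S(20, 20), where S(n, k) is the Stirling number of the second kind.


By definition, S(n, k) counts partitions of an n-set into exactly k nonempty blocks.
Computing row n = 20 for k = 6..20:
S(20, k): 4306078895384, 11143554045652, 15170932662679, 12011282644725, 5917584964655, 1900842429486, 411016633391, 61068660380, 6302524580, 452329200, 22350954, 741285, 15675, 190, 1
Sum = 50929138898237.

50929138898237


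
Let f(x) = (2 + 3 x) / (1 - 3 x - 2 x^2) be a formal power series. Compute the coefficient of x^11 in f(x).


Write f(x) = sum_{k>=0} a_k x^k. Multiplying both sides by 1 - 3 x - 2 x^2 gives
(1 - 3 x - 2 x^2) sum_{k>=0} a_k x^k = 2 + 3 x.
Matching coefficients:
 x^0: a_0 = 2
 x^1: a_1 - 3 a_0 = 3  =>  a_1 = 3*2 + 3 = 9
 x^k (k >= 2): a_k = 3 a_{k-1} + 2 a_{k-2}.
Iterating: a_2 = 31, a_3 = 111, a_4 = 395, a_5 = 1407, a_6 = 5011, a_7 = 17847, a_8 = 63563, a_9 = 226383, a_10 = 806275, a_11 = 2871591.
So the coefficient of x^11 is 2871591.

2871591


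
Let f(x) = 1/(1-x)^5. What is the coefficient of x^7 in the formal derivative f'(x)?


Differentiate: d/dx [ 1/(1-x)^r ] = r / (1-x)^(r+1).
Here r = 5, so f'(x) = 5 / (1-x)^6.
The expansion of 1/(1-x)^(r+1) has coefficient of x^n equal to C(n+r, r).
So the coefficient of x^7 in f'(x) is
5 * C(12, 5) = 5 * 792 = 3960

3960


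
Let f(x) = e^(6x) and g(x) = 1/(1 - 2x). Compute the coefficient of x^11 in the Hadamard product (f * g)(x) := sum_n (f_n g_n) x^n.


Expanding: f_k = 6^k/k! (from e^(6x)) and g_k = 2^k (from 1/(1 - 2x)). So the Hadamard coefficient (f * g)_k = 6^k 2^k / k! = (12)^k / k!.
For k = 11: 12^11/11! = 743008370688/39916800 = 35831808/1925.

35831808/1925


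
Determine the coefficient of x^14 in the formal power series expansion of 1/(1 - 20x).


The geometric series identity gives 1/(1 - c x) = sum_{k>=0} c^k x^k, so the coefficient of x^k is c^k.
Here c = 20 and k = 14.
Computing: 20^14 = 1638400000000000000

1638400000000000000


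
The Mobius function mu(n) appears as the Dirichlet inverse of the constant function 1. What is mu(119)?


119 = 7 * 17 (all distinct primes).
mu(119) = (-1)^2 = 1

1


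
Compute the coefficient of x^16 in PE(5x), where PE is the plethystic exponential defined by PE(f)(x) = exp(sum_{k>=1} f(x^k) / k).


With f(x) = 5x, the exponent is sum_{k>=1} 5 x^k / k = 5 * (-ln(1 - x)). Exponentiating:
PE(5x) = exp(-5 ln(1 - x)) = 1/(1 - x)^5.
By the negative binomial expansion, [x^n] 1/(1 - x)^5 = C(n + 4, 4).
For n = 16: C(20, 4) = 4845.

4845


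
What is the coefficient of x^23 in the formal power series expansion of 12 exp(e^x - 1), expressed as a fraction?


exp(e^x - 1) is the exponential generating function for the Bell numbers Bell_k: exp(e^x - 1) = sum_{k>=0} Bell_k x^k / k!.
So the coefficient of x^23 in 12 exp(e^x - 1) is 12 Bell_23 / 23!.
Computing: Bell_23 = 44152005855084346 and 23! = 25852016738884976640000, giving
12 * 44152005855084346/25852016738884976640000 = 22076002927542173/1077167364120207360000.

22076002927542173/1077167364120207360000


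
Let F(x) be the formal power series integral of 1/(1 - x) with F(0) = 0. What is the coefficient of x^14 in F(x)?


1/(1 - x) = sum_{k>=0} x^k. Integrating termwise and using F(0) = 0 gives
F(x) = sum_{k>=0} x^(k+1) / (k+1) = sum_{m>=1} x^m / m = -ln(1 - x).
So the coefficient of x^14 is 1/14 = 1/14.

1/14


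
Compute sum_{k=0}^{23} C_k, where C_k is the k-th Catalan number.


C_0 through C_23: 1, 1, 2, 5, 14, 42, 132, 429, 1430, 4862, 16796, 58786, 208012, 742900, 2674440, 9694845, 35357670, 129644790, 477638700, 1767263190, 6564120420, 24466267020, 91482563640, 343059613650
Sum = 1 + 1 + 2 + 5 + 14 + 42 + 132 + 429 + 1430 + 4862 + 16796 + 58786 + 208012 + 742900 + 2674440 + 9694845 + 35357670 + 129644790 + 477638700 + 1767263190 + 6564120420 + 24466267020 + 91482563640 + 343059613650
= 467995871777

467995871777


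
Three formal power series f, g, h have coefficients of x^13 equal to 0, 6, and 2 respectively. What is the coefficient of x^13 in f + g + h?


Series addition is componentwise:
0 + 6 + 2
= 8

8


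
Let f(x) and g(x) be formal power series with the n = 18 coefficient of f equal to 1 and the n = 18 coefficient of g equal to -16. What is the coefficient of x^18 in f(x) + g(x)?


Addition of formal power series is termwise.
The coefficient of x^18 in f + g = 1 + -16
= -15

-15


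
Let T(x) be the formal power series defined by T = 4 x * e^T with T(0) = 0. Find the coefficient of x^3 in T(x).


Apply the Lagrange inversion formula: if T = 4 x * phi(T) with phi(t) = e^t, then
[x^n] T = 4^n * (1/n) [t^(n-1)] phi(t)^n = 4^n * (1/n) [t^(n-1)] e^(n t) = 4^n * (1/n) * n^(n-1) / (n-1)! = 4^n * n^(n-1) / n!.
When c = 1 this is the Cayley count of rooted labeled trees on n vertices, divided by n!.
For n = 3: 4^3 * 3^2 / 3! = 64 * 9/6 = 96.

96


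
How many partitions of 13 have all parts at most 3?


Using the generating function (1-x)^(-1)(1-x^2)^(-1)(1-x^3)^(-1),
the coefficient of x^13 counts these restricted partitions.
Result = 21

21


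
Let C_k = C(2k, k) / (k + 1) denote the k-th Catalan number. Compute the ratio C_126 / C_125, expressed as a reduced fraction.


Using C_k = (2k)! / (k! (k+1)!), the ratio C_{k+1}/C_k simplifies to
C_{k+1}/C_k = [(2k+2)! / ((k+1)! (k+2)!)] * [k! (k+1)! / (2k)!]
 = (2k+2)(2k+1) / ((k+1)(k+2)) = 2(2k+1) / (k+2).
For k = 125: 2(2*125 + 1) / (125 + 2) = 502/127 = 502/127.

502/127


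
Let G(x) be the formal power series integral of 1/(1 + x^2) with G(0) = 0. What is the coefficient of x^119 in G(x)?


1/(1 + x^2) = sum_{j>=0} (-1)^j x^(2j). Integrating termwise with G(0) = 0:
G(x) = sum_{j>=0} (-1)^j x^(2j+1) / (2j+1) = arctan(x).
Only odd powers are nonzero. For x^119 write 119 = 2*59 + 1, giving
(-1)^59 / 119 = -1/119 = -1/119.

-1/119


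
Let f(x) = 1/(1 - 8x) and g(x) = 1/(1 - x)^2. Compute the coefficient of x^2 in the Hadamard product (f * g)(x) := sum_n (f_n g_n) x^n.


f has coefficients f_k = 8^k. For g = 1/(1 - x)^2 the coefficient is g_k = C(k + 1, 1) = k + 1. The Hadamard coefficient is (f * g)_k = 8^k * (k + 1).
For k = 2: 8^2 * 3 = 64 * 3 = 192.

192


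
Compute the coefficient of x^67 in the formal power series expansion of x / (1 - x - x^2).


Let f(x) = sum_{k>=0} a_k x^k. Multiplying f(x) * (1 - x - x^2) = x and matching coefficients gives a_0 = 0, a_1 = 1, and a_k = a_{k-1} + a_{k-2} for k >= 2. These are the Fibonacci numbers F_k.
Iterating from F_0 = 0, F_1 = 1:
F_0=0, F_1=1, F_2=1, F_3=2, F_4=3, F_5=5, F_6=8, F_7=13, F_8=21, F_9=34, ...
F_67 = 44945570212853.

44945570212853


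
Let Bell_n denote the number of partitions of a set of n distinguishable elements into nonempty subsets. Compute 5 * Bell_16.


Bell_16 can be computed from the Bell triangle or from Dobinski's identity Bell_n = (1/e) * sum_{k>=0} k^n / k!.
Computing Bell_16 = 10480142147.
Then 5 * 10480142147 = 52400710735.

52400710735


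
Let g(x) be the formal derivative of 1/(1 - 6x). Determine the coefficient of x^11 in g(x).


Differentiate termwise: d/dx sum_{k>=0} 6^k x^k = sum_{k>=1} k 6^k x^(k-1) = sum_{j>=0} (j+1) 6^(j+1) x^j.
Equivalently, d/dx [1/(1 - 6x)] = 6/(1 - 6x)^2.
For j = 11: 12 * 6^12 = 12 * 2176782336 = 26121388032.

26121388032


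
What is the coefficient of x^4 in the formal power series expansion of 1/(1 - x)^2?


The negative binomial / multiset identity is
1/(1 - x)^r = sum_{k>=0} C(k + r - 1, r - 1) x^k.
Here r = 2 and k = 4, so the coefficient is
C(4 + 1, 1) = C(5, 1)
= 5

5


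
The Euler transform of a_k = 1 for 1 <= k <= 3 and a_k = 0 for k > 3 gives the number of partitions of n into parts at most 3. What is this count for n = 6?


Partitions of 6 into parts at most 3:
Using generating function (1-x)^(-1)(1-x^2)^(-1)(1-x^3)^(-1),
the coefficient of x^6 = 7

7


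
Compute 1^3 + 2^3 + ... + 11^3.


This power sum has a closed form given by Faulhaber's formula
sum_{k=1}^{m} k^p = (1 / (p + 1)) * sum_{j=0}^{p} C(p + 1, j) B_j m^(p + 1 - j),
but for small m direct computation is fastest:
1 + 8 + 27 + 64 + 125 + 216 + 343 + 512 + 729 + 1000 + 1331 = 4356.

4356


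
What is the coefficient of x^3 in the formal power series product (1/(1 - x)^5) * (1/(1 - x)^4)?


Combine the factors: (1/(1 - x)^5) * (1/(1 - x)^4) = 1/(1 - x)^9.
Then use 1/(1 - x)^r = sum_{k>=0} C(k + r - 1, r - 1) x^k with r = 9 and k = 3:
C(11, 8) = 165.

165


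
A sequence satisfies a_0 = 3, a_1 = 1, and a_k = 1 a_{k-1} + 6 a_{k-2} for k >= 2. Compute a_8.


The characteristic equation is t^2 - 1 t - 6 = 0, with roots r_1 = 3 and r_2 = -2 (so c_1 = r_1 + r_2, c_2 = -r_1 r_2 as required).
One can use the closed form a_n = A r_1^n + B r_2^n, but direct iteration is more reliable:
a_0 = 3, a_1 = 1, a_2 = 19, a_3 = 25, a_4 = 139, a_5 = 289, a_6 = 1123, a_7 = 2857, a_8 = 9595.
So a_8 = 9595.

9595


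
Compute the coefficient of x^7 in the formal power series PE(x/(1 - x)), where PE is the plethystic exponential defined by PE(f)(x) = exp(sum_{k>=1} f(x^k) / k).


For f(x) = x/(1 - x) we have
sum_{k>=1} f(x^k) / k = sum_{k>=1} (1/k) * x^k / (1 - x^k) = sum_{k, m >= 1} x^(k m) / k,
which after exponentiating simplifies to
PE(x/(1 - x)) = prod_{k>=1} 1 / (1 - x^k).
This is the generating function for the partition function p(n), so the coefficient of x^7 is p(7).
Computing p(7) by dynamic programming over parts 1, 2, ..., 7: p(7) = 15.

15


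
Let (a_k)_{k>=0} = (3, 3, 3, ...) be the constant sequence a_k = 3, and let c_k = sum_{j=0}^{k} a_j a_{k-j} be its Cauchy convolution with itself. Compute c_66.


Since a_j = 3 for all j >= 0, the convolution sum becomes
c_k = sum_{j=0}^{k} 3 * 3 = 9 * (k + 1).
Equivalently, the generating function of (a_k) is 3/(1 - x) and its square is 9/(1 - x)^2 = sum_{k>=0} 9(k + 1) x^k.
For k = 66: 9 * 67 = 603.

603


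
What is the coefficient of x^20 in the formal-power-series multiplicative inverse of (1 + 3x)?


The inverse is 1/(1 + 3x). Apply the geometric identity 1/(1 - y) = sum_{k>=0} y^k with y = -3x:
1/(1 + 3x) = sum_{k>=0} (-3)^k x^k.
So the coefficient of x^20 is (-3)^20 = 3486784401.

3486784401


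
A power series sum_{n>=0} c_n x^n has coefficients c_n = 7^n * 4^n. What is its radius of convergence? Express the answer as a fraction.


By the root test (Cauchy-Hadamard), the radius is R = 1 / limsup_n |c_n|^(1/n).
Here |c_n|^(1/n) = (7^n * 4^n)^(1/n) = 7 * 4 = 28 for all n.
So R = 1/28 = 1/28.

1/28


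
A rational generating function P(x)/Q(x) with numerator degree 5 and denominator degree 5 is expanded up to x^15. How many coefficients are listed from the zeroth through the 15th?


Expanding up to x^15 gives the coefficients for x^0, x^1, ..., x^15.
That is 15 + 1 = 16 coefficients in total.

16


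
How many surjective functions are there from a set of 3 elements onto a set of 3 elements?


By inclusion-exclusion on which target elements are missed, the number of surjections from an n-set onto a k-set is
surj(n, k) = sum_{j=0}^{k} (-1)^j C(k, j) (k - j)^n.
Equivalently surj(n, k) = k! * S(n, k), where S(n, k) is the Stirling number of the second kind.
For n = 3, k = 3:
S(3, 3) = 1, so
surj = 3! * 1 = 6 * 1 = 6.

6


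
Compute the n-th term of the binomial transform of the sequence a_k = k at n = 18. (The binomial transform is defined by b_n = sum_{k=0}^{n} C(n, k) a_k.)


With a_k = k, b_n = sum_{k=0}^{n} C(n, k) k. Using k * C(n, k) = n * C(n-1, k-1) gives b_n = n * sum_{k>=1} C(n-1, k-1) = n * 2^(n-1).
For n = 18: 18 * 2^17 = 18 * 131072 = 2359296.

2359296


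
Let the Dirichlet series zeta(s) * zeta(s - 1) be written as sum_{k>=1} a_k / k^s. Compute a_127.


Convolution gives a_k = sum_{d | k} d * 1 = sum_{d | k} d = sigma(k), the sum of positive divisors of k.
For k = 127, the divisors are 1, 127, so
sigma(127) = 1 + 127 = 128.

128


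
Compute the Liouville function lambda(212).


The Liouville function is lambda(k) = (-1)^Omega(k), where Omega(k) counts the prime factors of k with multiplicity.
Factoring: 212 = 2 * 2 * 53, so Omega(212) = 3.
lambda(212) = (-1)^3 = -1.

-1


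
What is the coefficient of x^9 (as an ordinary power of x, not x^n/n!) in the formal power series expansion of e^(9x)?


The exponential series is e^y = sum_{k>=0} y^k / k!. Substituting y = 9x gives
e^(9x) = sum_{k>=0} 9^k x^k / k!.
So the coefficient of x^n is a^n/n! with a = 9, n = 9:
9^9 / 9! = 387420489/362880 = 4782969/4480

4782969/4480


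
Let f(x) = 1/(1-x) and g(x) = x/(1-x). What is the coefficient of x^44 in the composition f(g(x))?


First simplify the composition: f(g(x)) = 1/(1 - x/(1-x)) = (1-x)/((1-x) - x) = (1-x)/(1-2x).
Now extract the coefficient. Write (1-x)/(1-2x) = 1/(1-2x) - x/(1-2x).
The coefficient of x^n in 1/(1-2x) is 2^n, and in x/(1-2x) is 2^(n-1) (for n >= 1).
So the coefficient of x^44 is 2^44 - 2^43 = 17592186044416 - 8796093022208 = 8796093022208.

8796093022208


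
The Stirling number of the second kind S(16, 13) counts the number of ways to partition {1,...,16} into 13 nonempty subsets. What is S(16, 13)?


Using the explicit formula S(n,k) = (1/k!) sum_{j=0}^{k} (-1)^(k-j) C(k,j) j^n:
S(16, 13) = 165620
Equivalently, S(n,k) is n! times the coefficient of x^n in the EGF (e^x - 1)^k / k!.

165620


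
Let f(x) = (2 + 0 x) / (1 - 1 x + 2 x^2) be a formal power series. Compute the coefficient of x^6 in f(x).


Write f(x) = sum_{k>=0} a_k x^k. Multiplying both sides by 1 - 1 x + 2 x^2 gives
(1 - 1 x + 2 x^2) sum_{k>=0} a_k x^k = 2 + 0 x.
Matching coefficients:
 x^0: a_0 = 2
 x^1: a_1 - 1 a_0 = 0  =>  a_1 = 1*2 + 0 = 2
 x^k (k >= 2): a_k = 1 a_{k-1} - 2 a_{k-2}.
Iterating: a_2 = -2, a_3 = -6, a_4 = -2, a_5 = 10, a_6 = 14.
So the coefficient of x^6 is 14.

14


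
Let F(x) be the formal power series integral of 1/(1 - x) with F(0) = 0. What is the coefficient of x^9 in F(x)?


1/(1 - x) = sum_{k>=0} x^k. Integrating termwise and using F(0) = 0 gives
F(x) = sum_{k>=0} x^(k+1) / (k+1) = sum_{m>=1} x^m / m = -ln(1 - x).
So the coefficient of x^9 is 1/9 = 1/9.

1/9


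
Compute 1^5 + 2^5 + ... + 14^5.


This power sum has a closed form given by Faulhaber's formula
sum_{k=1}^{m} k^p = (1 / (p + 1)) * sum_{j=0}^{p} C(p + 1, j) B_j m^(p + 1 - j),
but for small m direct computation is fastest:
1 + 32 + 243 + 1024 + 3125 + 7776 + 16807 + 32768 + 59049 + 100000 + 161051 + 248832 + 371293 + 537824 = 1539825.

1539825


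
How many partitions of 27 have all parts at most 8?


Using the generating function (1-x)^(-1)(1-x^2)^(-1)...(1-x^8)^(-1),
the coefficient of x^27 counts these restricted partitions.
Result = 1527

1527


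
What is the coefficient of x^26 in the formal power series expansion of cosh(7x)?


The Maclaurin series is cosh(t) = sum_{m>=0} t^(2m) / (2m)!, so substituting t = 7x, only even powers of x are nonzero, with coefficient of x^(2m) equal to 7^(2m) / (2m)!.
For x^26 the coefficient is 7^26/26! = 9387480337647754305649/403291461126605635584000000 = 27368747340080916343/1175776854596517888000000.

27368747340080916343/1175776854596517888000000


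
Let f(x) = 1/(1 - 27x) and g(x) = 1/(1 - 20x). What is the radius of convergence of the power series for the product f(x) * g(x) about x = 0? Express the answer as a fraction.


The radius of 1/(1 - 27x) is 1/27 (nearest singularity at x = 1/27), and the radius of 1/(1 - 20x) is 1/20.
The product f(x)*g(x) = 1/((1 - 27x)(1 - 20x)) has singularities at both 1/27 and 1/20, so its radius of convergence is the distance to the nearest one:
min(1/27, 1/20) = 1/27.

1/27


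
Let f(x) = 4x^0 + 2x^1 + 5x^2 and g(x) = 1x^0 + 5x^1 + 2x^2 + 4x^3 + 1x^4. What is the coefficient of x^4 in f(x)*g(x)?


Cauchy product at x^4:
4*1 + 2*4 + 5*2
= 22

22


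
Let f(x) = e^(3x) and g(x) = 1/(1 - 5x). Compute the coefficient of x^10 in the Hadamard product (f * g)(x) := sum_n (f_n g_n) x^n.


Expanding: f_k = 3^k/k! (from e^(3x)) and g_k = 5^k (from 1/(1 - 5x)). So the Hadamard coefficient (f * g)_k = 3^k 5^k / k! = (15)^k / k!.
For k = 10: 15^10/10! = 576650390625/3628800 = 284765625/1792.

284765625/1792


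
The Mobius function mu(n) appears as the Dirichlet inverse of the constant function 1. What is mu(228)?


228 has a squared prime factor, so mu(228) = 0.
Factorization reveals a repeated prime.

0


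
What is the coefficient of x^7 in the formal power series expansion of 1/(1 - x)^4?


The negative binomial / multiset identity is
1/(1 - x)^r = sum_{k>=0} C(k + r - 1, r - 1) x^k.
Here r = 4 and k = 7, so the coefficient is
C(7 + 3, 3) = C(10, 3)
= 120

120


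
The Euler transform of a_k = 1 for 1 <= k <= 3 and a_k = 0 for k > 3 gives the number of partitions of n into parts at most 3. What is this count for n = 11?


Partitions of 11 into parts at most 3:
Using generating function (1-x)^(-1)(1-x^2)^(-1)(1-x^3)^(-1),
the coefficient of x^11 = 16

16


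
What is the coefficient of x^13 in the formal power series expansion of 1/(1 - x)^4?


The expansion 1/(1 - x)^r = sum_{k>=0} C(k + r - 1, r - 1) x^k follows from the multiset / negative-binomial theorem (or from repeated differentiation of the geometric series).
For r = 4 and k = 13:
C(16, 3) = 20922789888000 / (6 * 6227020800) = 560.

560


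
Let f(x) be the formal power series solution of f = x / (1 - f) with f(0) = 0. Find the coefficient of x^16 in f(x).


Apply Lagrange inversion: f = x * phi(f) with phi(t) = 1/(1 - t), so
[x^n] f = (1/n) [t^(n-1)] phi(t)^n = (1/n) [t^(n-1)] (1 - t)^(-n) = (1/n) C(2n - 2, n - 1) = C_{n-1}.
For n = 16: C_15 = C(30, 15) / 16 = 155117520/16 = 9694845 = 9694845.

9694845


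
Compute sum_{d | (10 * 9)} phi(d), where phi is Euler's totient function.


First, 10 * 9 = 90. One classical identity is sum_{d | n} phi(d) = n (each k in [1, n] has a unique gcd with n, and among the k's with gcd(k, n) = n/d there are phi(d) of them). So the sum equals 90. We also verify directly:
Divisors of 90: 1, 2, 3, 5, 6, 9, 10, 15, 18, 30, 45, 90.
phi values: 1, 1, 2, 4, 2, 6, 4, 8, 6, 8, 24, 24.
Sum = 90.

90


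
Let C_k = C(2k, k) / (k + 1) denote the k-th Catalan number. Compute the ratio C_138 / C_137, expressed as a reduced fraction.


Using C_k = (2k)! / (k! (k+1)!), the ratio C_{k+1}/C_k simplifies to
C_{k+1}/C_k = [(2k+2)! / ((k+1)! (k+2)!)] * [k! (k+1)! / (2k)!]
 = (2k+2)(2k+1) / ((k+1)(k+2)) = 2(2k+1) / (k+2).
For k = 137: 2(2*137 + 1) / (137 + 2) = 550/139 = 550/139.

550/139


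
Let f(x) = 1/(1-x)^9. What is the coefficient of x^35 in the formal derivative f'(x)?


Differentiate: d/dx [ 1/(1-x)^r ] = r / (1-x)^(r+1).
Here r = 9, so f'(x) = 9 / (1-x)^10.
The expansion of 1/(1-x)^(r+1) has coefficient of x^n equal to C(n+r, r).
So the coefficient of x^35 in f'(x) is
9 * C(44, 9) = 9 * 708930508 = 6380374572

6380374572


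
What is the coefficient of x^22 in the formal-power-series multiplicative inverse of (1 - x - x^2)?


Let the inverse be f(x) = sum_{k>=0} a_k x^k. From f(x) * (1 - x - x^2) = 1 and matching coefficients:
 x^0: a_0 = 1.
 x^1: a_1 - a_0 = 0, so a_1 = 1.
 x^k (k >= 2): a_k - a_{k-1} - a_{k-2} = 0, i.e. a_k = a_{k-1} + a_{k-2}.
This is the Fibonacci-type recurrence shifted so that a_0 = a_1 = 1.
Iterating: a_0=1, a_1=1, a_2=2, a_3=3, a_4=5, a_5=8, a_6=13, a_7=21, a_8=34, a_9=55, ...
a_22 = 28657.

28657


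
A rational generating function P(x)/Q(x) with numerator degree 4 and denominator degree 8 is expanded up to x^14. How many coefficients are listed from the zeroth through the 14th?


Expanding up to x^14 gives the coefficients for x^0, x^1, ..., x^14.
That is 14 + 1 = 15 coefficients in total.

15


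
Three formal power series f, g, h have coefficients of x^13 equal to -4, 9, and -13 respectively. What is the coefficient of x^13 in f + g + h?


Series addition is componentwise:
-4 + 9 + -13
= -8

-8


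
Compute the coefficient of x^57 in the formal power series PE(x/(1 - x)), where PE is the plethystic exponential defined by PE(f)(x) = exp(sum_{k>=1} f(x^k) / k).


For f(x) = x/(1 - x) we have
sum_{k>=1} f(x^k) / k = sum_{k>=1} (1/k) * x^k / (1 - x^k) = sum_{k, m >= 1} x^(k m) / k,
which after exponentiating simplifies to
PE(x/(1 - x)) = prod_{k>=1} 1 / (1 - x^k).
This is the generating function for the partition function p(n), so the coefficient of x^57 is p(57).
Computing p(57) by dynamic programming over parts 1, 2, ..., 57: p(57) = 614154.

614154


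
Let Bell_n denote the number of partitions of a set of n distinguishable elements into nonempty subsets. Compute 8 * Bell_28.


Bell_28 can be computed from the Bell triangle or from Dobinski's identity Bell_n = (1/e) * sum_{k>=0} k^n / k!.
Computing Bell_28 = 6160539404599934652455.
Then 8 * 6160539404599934652455 = 49284315236799477219640.

49284315236799477219640


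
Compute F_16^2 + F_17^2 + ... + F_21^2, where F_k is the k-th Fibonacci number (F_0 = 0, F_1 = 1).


There is a standard identity sum_{k=0}^{N} F_k^2 = F_N * F_{N+1} (proved inductively from the telescoping relation F_k^2 = F_k F_{k+1} - F_{k-1} F_k). Then
sum_{k=16}^{21} F_k^2 = F_21 F_22 - F_15 F_16.
Computing: F_21 = 10946, F_22 = 17711, F_15 = 610, F_16 = 987.
Sum = 10946 * 17711 - 610 * 987 = 193262536.

193262536


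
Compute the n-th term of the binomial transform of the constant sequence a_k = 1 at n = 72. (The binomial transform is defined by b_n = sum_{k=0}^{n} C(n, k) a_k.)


With a_k = 1 for all k, b_n = sum_{k=0}^{n} C(n, k) = 2^n by the binomial theorem.
For n = 72: 2^72 = 4722366482869645213696.

4722366482869645213696


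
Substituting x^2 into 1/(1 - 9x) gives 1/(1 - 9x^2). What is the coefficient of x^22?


The coefficient of x^(2m) in 1/(1 - 9x^2) is 9^m.
With n = 22 = 2*11, the coefficient is 9^11 = 31381059609.

31381059609


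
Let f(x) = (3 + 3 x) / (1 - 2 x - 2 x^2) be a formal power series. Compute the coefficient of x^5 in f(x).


Write f(x) = sum_{k>=0} a_k x^k. Multiplying both sides by 1 - 2 x - 2 x^2 gives
(1 - 2 x - 2 x^2) sum_{k>=0} a_k x^k = 3 + 3 x.
Matching coefficients:
 x^0: a_0 = 3
 x^1: a_1 - 2 a_0 = 3  =>  a_1 = 2*3 + 3 = 9
 x^k (k >= 2): a_k = 2 a_{k-1} + 2 a_{k-2}.
Iterating: a_2 = 24, a_3 = 66, a_4 = 180, a_5 = 492.
So the coefficient of x^5 is 492.

492


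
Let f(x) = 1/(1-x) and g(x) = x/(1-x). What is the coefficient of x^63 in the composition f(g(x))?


First simplify the composition: f(g(x)) = 1/(1 - x/(1-x)) = (1-x)/((1-x) - x) = (1-x)/(1-2x).
Now extract the coefficient. Write (1-x)/(1-2x) = 1/(1-2x) - x/(1-2x).
The coefficient of x^n in 1/(1-2x) is 2^n, and in x/(1-2x) is 2^(n-1) (for n >= 1).
So the coefficient of x^63 is 2^63 - 2^62 = 9223372036854775808 - 4611686018427387904 = 4611686018427387904.

4611686018427387904


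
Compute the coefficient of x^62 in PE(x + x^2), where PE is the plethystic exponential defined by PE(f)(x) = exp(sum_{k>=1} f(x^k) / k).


With f(x) = x + x^2, the exponent is sum_{k>=1} (x^k + x^(2k)) / k = -ln(1 - x) - ln(1 - x^2). Exponentiating:
PE(x + x^2) = 1 / ((1 - x)(1 - x^2)).
This is the generating function for partitions of n into parts of size 1 or 2. The number of 2's can be any j in 0..31, and the rest are 1's, so
[x^62] = floor(62/2) + 1 = 32.

32


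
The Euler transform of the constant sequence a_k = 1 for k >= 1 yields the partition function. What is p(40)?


The Euler transform converts the sequence a_k = 1 into the number of integer partitions.
Using the recurrence or dynamic programming:
p(40) = 37338

37338


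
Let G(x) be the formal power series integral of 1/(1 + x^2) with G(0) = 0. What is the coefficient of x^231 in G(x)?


1/(1 + x^2) = sum_{j>=0} (-1)^j x^(2j). Integrating termwise with G(0) = 0:
G(x) = sum_{j>=0} (-1)^j x^(2j+1) / (2j+1) = arctan(x).
Only odd powers are nonzero. For x^231 write 231 = 2*115 + 1, giving
(-1)^115 / 231 = -1/231 = -1/231.

-1/231


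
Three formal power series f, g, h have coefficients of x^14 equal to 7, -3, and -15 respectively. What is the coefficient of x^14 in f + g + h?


Series addition is componentwise:
7 + -3 + -15
= -11

-11


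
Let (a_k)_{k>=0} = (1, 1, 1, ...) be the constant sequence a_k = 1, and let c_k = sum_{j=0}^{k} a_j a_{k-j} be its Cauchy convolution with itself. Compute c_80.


Since a_j = 1 for all j >= 0, the convolution sum becomes
c_k = sum_{j=0}^{k} 1 * 1 = 1 * (k + 1).
Equivalently, the generating function of (a_k) is 1/(1 - x) and its square is 1/(1 - x)^2 = sum_{k>=0} 1(k + 1) x^k.
For k = 80: 1 * 81 = 81.

81


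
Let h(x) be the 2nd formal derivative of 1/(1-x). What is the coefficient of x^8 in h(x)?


Differentiating 2 times: d^2/dx^2 [1/(1-x)] = 2!/(1-x)^3.
The expansion 1/(1-x)^3 = sum_{k>=0} C(k+2, 2) x^k, so the coefficient of x^n in 2!/(1-x)^3 is 2! * C(n+2, 2).
For n = 8: 2 * C(10, 2) = 2 * 45 = 90

90


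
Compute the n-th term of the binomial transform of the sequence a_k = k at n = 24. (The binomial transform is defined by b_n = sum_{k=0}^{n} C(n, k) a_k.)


With a_k = k, b_n = sum_{k=0}^{n} C(n, k) k. Using k * C(n, k) = n * C(n-1, k-1) gives b_n = n * sum_{k>=1} C(n-1, k-1) = n * 2^(n-1).
For n = 24: 24 * 2^23 = 24 * 8388608 = 201326592.

201326592


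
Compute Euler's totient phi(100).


phi(n) counts integers in [1, n] coprime to n. Using the multiplicative formula phi(n) = n * prod_{p | n} (1 - 1/p):
100 = 2^2 * 5^2, so
phi(100) = 100 * (1 - 1/2) * (1 - 1/5) = 40.

40


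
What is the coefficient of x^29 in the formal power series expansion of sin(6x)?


The Maclaurin series is sin(t) = sum_{k>=0} (-1)^k t^(2k+1) / (2k+1)!, so substituting t = 6x, only odd powers of x are nonzero, with coefficient of x^(2k+1) equal to (-1)^k 6^(2k+1) / (2k+1)!.
Write 29 = 2*14 + 1, giving the coefficient (-1)^14 * 6^29 / 29! = 36845653286788892983296/8841761993739701954543616000000 = 688747536/165277074603265625.

688747536/165277074603265625


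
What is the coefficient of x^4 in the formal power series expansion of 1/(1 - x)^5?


The expansion 1/(1 - x)^r = sum_{k>=0} C(k + r - 1, r - 1) x^k follows from the multiset / negative-binomial theorem (or from repeated differentiation of the geometric series).
For r = 5 and k = 4:
C(8, 4) = 40320 / (24 * 24) = 70.

70


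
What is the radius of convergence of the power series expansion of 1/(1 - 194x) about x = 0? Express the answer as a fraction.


Expanding 1/(1 - 194x) = sum_{k>=0} 194^k x^k, the series converges when |194x| < 1, i.e., |x| < 1/194.
So the radius of convergence is 1/194 = 1/194.

1/194


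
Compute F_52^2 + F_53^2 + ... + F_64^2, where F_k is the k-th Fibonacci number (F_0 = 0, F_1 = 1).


There is a standard identity sum_{k=0}^{N} F_k^2 = F_N * F_{N+1} (proved inductively from the telescoping relation F_k^2 = F_k F_{k+1} - F_{k-1} F_k). Then
sum_{k=52}^{64} F_k^2 = F_64 F_65 - F_51 F_52.
Computing: F_64 = 10610209857723, F_65 = 17167680177565, F_51 = 20365011074, F_52 = 32951280099.
Sum = 10610209857723 * 17167680177565 - 20365011074 * 32951280099 = 182152018401051787415768169.

182152018401051787415768169


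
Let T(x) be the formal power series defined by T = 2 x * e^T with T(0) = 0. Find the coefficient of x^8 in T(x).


Apply the Lagrange inversion formula: if T = 2 x * phi(T) with phi(t) = e^t, then
[x^n] T = 2^n * (1/n) [t^(n-1)] phi(t)^n = 2^n * (1/n) [t^(n-1)] e^(n t) = 2^n * (1/n) * n^(n-1) / (n-1)! = 2^n * n^(n-1) / n!.
When c = 1 this is the Cayley count of rooted labeled trees on n vertices, divided by n!.
For n = 8: 2^8 * 8^7 / 8! = 256 * 2097152/40320 = 4194304/315.

4194304/315


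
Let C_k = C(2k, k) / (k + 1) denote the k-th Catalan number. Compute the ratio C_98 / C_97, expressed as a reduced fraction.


Using C_k = (2k)! / (k! (k+1)!), the ratio C_{k+1}/C_k simplifies to
C_{k+1}/C_k = [(2k+2)! / ((k+1)! (k+2)!)] * [k! (k+1)! / (2k)!]
 = (2k+2)(2k+1) / ((k+1)(k+2)) = 2(2k+1) / (k+2).
For k = 97: 2(2*97 + 1) / (97 + 2) = 390/99 = 130/33.

130/33


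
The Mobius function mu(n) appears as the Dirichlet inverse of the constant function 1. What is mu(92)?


92 has a squared prime factor, so mu(92) = 0.
Factorization reveals a repeated prime.

0


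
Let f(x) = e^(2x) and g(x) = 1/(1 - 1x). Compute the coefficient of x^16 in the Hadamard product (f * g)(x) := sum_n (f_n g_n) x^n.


Expanding: f_k = 2^k/k! (from e^(2x)) and g_k = 1^k (from 1/(1 - 1x)). So the Hadamard coefficient (f * g)_k = 2^k 1^k / k! = (2)^k / k!.
For k = 16: 2^16/16! = 65536/20922789888000 = 2/638512875.

2/638512875


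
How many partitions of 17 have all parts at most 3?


Using the generating function (1-x)^(-1)(1-x^2)^(-1)(1-x^3)^(-1),
the coefficient of x^17 counts these restricted partitions.
Result = 33

33


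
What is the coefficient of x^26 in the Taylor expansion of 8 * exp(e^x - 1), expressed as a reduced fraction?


exp(e^x - 1) = sum_{k>=0} Bell_k x^k / k!, where Bell_k is the k-th Bell number.
So the coefficient of x^26 is 8 * Bell_26 / 26!.
Computing: Bell_26 = 49631246523618756274 and 26! = 403291461126605635584000000, giving
8 * 49631246523618756274/403291461126605635584000000 = 1459742544812316361/1482689195318403072000000.

1459742544812316361/1482689195318403072000000


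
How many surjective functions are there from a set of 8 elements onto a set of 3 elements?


By inclusion-exclusion on which target elements are missed, the number of surjections from an n-set onto a k-set is
surj(n, k) = sum_{j=0}^{k} (-1)^j C(k, j) (k - j)^n.
Equivalently surj(n, k) = k! * S(n, k), where S(n, k) is the Stirling number of the second kind.
For n = 8, k = 3:
S(8, 3) = 966, so
surj = 3! * 966 = 6 * 966 = 5796.

5796


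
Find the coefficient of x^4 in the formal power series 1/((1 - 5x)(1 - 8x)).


By partial fractions or Cauchy convolution:
The coefficient equals sum_{k=0}^{4} 5^k * 8^(4-k).
= 9881

9881


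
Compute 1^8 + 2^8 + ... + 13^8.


This power sum has a closed form given by Faulhaber's formula
sum_{k=1}^{m} k^p = (1 / (p + 1)) * sum_{j=0}^{p} C(p + 1, j) B_j m^(p + 1 - j),
but for small m direct computation is fastest:
1 + 256 + 6561 + 65536 + 390625 + 1679616 + 5764801 + 16777216 + 43046721 + 100000000 + 214358881 + 429981696 + 815730721 = 1627802631.

1627802631


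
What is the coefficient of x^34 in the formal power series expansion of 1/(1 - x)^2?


The negative binomial / multiset identity is
1/(1 - x)^r = sum_{k>=0} C(k + r - 1, r - 1) x^k.
Here r = 2 and k = 34, so the coefficient is
C(34 + 1, 1) = C(35, 1)
= 35

35


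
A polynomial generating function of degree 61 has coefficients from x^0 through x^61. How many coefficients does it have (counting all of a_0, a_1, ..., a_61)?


A polynomial of degree 61 takes the form a_0 + a_1 x + ... + a_61 x^61.
The number of coefficients is 61 + 1 = 62.

62


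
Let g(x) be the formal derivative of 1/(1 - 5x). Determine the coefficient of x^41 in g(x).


Differentiate termwise: d/dx sum_{k>=0} 5^k x^k = sum_{k>=1} k 5^k x^(k-1) = sum_{j>=0} (j+1) 5^(j+1) x^j.
Equivalently, d/dx [1/(1 - 5x)] = 5/(1 - 5x)^2.
For j = 41: 42 * 5^42 = 42 * 227373675443232059478759765625 = 9549694368615746498107910156250.

9549694368615746498107910156250


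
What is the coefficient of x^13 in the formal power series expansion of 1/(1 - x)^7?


The expansion 1/(1 - x)^r = sum_{k>=0} C(k + r - 1, r - 1) x^k follows from the multiset / negative-binomial theorem (or from repeated differentiation of the geometric series).
For r = 7 and k = 13:
C(19, 6) = 121645100408832000 / (720 * 6227020800) = 27132.

27132


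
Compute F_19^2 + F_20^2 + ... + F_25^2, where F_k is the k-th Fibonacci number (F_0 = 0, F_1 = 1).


There is a standard identity sum_{k=0}^{N} F_k^2 = F_N * F_{N+1} (proved inductively from the telescoping relation F_k^2 = F_k F_{k+1} - F_{k-1} F_k). Then
sum_{k=19}^{25} F_k^2 = F_25 F_26 - F_18 F_19.
Computing: F_25 = 75025, F_26 = 121393, F_18 = 2584, F_19 = 4181.
Sum = 75025 * 121393 - 2584 * 4181 = 9096706121.

9096706121


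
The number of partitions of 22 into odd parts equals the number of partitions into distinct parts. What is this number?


Computing partitions of 22 into odd parts (1, 3, 5, ...):
Using the generating function prod_{k>=0} 1/(1-x^(2k+1)),
the count is 89

89


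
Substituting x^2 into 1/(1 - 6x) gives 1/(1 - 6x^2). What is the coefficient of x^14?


The coefficient of x^(2m) in 1/(1 - 6x^2) is 6^m.
With n = 14 = 2*7, the coefficient is 6^7 = 279936.

279936


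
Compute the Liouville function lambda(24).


The Liouville function is lambda(k) = (-1)^Omega(k), where Omega(k) counts the prime factors of k with multiplicity.
Factoring: 24 = 2 * 2 * 2 * 3, so Omega(24) = 4.
lambda(24) = (-1)^4 = 1.

1


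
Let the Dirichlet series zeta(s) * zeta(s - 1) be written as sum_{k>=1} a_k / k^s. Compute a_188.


Convolution gives a_k = sum_{d | k} d * 1 = sum_{d | k} d = sigma(k), the sum of positive divisors of k.
For k = 188, the divisors are 1, 2, 4, 47, 94, 188, so
sigma(188) = 1 + 2 + 4 + 47 + 94 + 188 = 336.

336


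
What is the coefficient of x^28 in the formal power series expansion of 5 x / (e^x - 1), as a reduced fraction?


The exponential generating function for Bernoulli numbers is
x / (e^x - 1) = sum_{k>=0} B_k x^k / k!.
So the coefficient of x^28 in 5 x / (e^x - 1) is 5 B_28 / 28!.
Computing: B_28 = -23749461029/870, 28! = 304888344611713860501504000000, giving
5 * -23749461029/870 / 304888344611713860501504000000 = -3392780147/7578653137491173103894528000000.

-3392780147/7578653137491173103894528000000


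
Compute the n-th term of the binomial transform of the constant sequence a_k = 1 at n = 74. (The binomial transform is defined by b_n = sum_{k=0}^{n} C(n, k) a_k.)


With a_k = 1 for all k, b_n = sum_{k=0}^{n} C(n, k) = 2^n by the binomial theorem.
For n = 74: 2^74 = 18889465931478580854784.

18889465931478580854784


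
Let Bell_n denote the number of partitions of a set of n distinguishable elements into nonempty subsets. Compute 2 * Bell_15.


Bell_15 can be computed from the Bell triangle or from Dobinski's identity Bell_n = (1/e) * sum_{k>=0} k^n / k!.
Computing Bell_15 = 1382958545.
Then 2 * 1382958545 = 2765917090.

2765917090


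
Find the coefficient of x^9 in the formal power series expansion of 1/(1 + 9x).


Write 1/(1 + c x) = 1/(1 - (-c) x) and apply the geometric-series identity
1/(1 - y) = sum_{k>=0} y^k to get 1/(1 + c x) = sum_{k>=0} (-c)^k x^k.
So the coefficient of x^k is (-c)^k = (-1)^k * c^k.
Here c = 9 and k = 9:
(-9)^9 = -1 * 387420489 = -387420489

-387420489


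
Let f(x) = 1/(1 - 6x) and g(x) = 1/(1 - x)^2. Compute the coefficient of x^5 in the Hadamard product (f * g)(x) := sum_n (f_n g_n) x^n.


f has coefficients f_k = 6^k. For g = 1/(1 - x)^2 the coefficient is g_k = C(k + 1, 1) = k + 1. The Hadamard coefficient is (f * g)_k = 6^k * (k + 1).
For k = 5: 6^5 * 6 = 7776 * 6 = 46656.

46656


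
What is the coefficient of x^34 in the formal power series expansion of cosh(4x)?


The Maclaurin series is cosh(t) = sum_{m>=0} t^(2m) / (2m)!, so substituting t = 4x, only even powers of x are nonzero, with coefficient of x^(2m) equal to 4^(2m) / (2m)!.
For x^34 the coefficient is 4^34/34! = 295147905179352825856/295232799039604140847618609643520000000 = 68719476736/68739242628124575327993046875.

68719476736/68739242628124575327993046875


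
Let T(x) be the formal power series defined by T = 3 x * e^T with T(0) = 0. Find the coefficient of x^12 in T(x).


Apply the Lagrange inversion formula: if T = 3 x * phi(T) with phi(t) = e^t, then
[x^n] T = 3^n * (1/n) [t^(n-1)] phi(t)^n = 3^n * (1/n) [t^(n-1)] e^(n t) = 3^n * (1/n) * n^(n-1) / (n-1)! = 3^n * n^(n-1) / n!.
When c = 1 this is the Cayley count of rooted labeled trees on n vertices, divided by n!.
For n = 12: 3^12 * 12^11 / 12! = 531441 * 743008370688/479001600 = 1586874322944/1925.

1586874322944/1925


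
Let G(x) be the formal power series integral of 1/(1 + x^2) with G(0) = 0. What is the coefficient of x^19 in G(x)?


1/(1 + x^2) = sum_{j>=0} (-1)^j x^(2j). Integrating termwise with G(0) = 0:
G(x) = sum_{j>=0} (-1)^j x^(2j+1) / (2j+1) = arctan(x).
Only odd powers are nonzero. For x^19 write 19 = 2*9 + 1, giving
(-1)^9 / 19 = -1/19 = -1/19.

-1/19


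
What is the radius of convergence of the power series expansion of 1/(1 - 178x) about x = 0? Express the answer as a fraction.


Expanding 1/(1 - 178x) = sum_{k>=0} 178^k x^k, the series converges when |178x| < 1, i.e., |x| < 1/178.
So the radius of convergence is 1/178 = 1/178.

1/178


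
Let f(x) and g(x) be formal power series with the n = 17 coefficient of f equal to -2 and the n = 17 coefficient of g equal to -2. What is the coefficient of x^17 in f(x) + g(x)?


Addition of formal power series is termwise.
The coefficient of x^17 in f + g = -2 + -2
= -4

-4


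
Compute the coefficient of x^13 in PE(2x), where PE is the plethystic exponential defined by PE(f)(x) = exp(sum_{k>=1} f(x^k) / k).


With f(x) = 2x, the exponent is sum_{k>=1} 2 x^k / k = 2 * (-ln(1 - x)). Exponentiating:
PE(2x) = exp(-2 ln(1 - x)) = 1/(1 - x)^2.
By the negative binomial expansion, [x^n] 1/(1 - x)^2 = C(n + 1, 1).
For n = 13: C(14, 1) = 14.

14


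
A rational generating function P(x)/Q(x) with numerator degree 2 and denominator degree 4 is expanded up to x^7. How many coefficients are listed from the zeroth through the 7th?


Expanding up to x^7 gives the coefficients for x^0, x^1, ..., x^7.
That is 7 + 1 = 8 coefficients in total.

8


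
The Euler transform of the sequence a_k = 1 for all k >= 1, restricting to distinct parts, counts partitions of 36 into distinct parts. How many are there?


Partitions of 36 into distinct parts can be computed via generating function.
Product (1+x)(1+x^2)(1+x^3)...
The coefficient of x^36 = 668

668


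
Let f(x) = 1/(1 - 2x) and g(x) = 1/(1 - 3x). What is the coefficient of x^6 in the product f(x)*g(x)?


The coefficient of x^n in f*g is the Cauchy product: sum_{k=0}^{n} a^k * b^(n-k).
With a=2, b=3, n=6:
sum_{k=0}^{6} 2^k * 3^(6-k)
= 2059

2059


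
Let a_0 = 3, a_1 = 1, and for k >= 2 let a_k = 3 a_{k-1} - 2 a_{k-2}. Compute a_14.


Iterating the recurrence forward:
a_0 = 3
a_1 = 1
a_2 = 3*1 - 2*3 = -3
a_3 = 3*-3 - 2*1 = -11
a_4 = 3*-11 - 2*-3 = -27
a_5 = 3*-27 - 2*-11 = -59
a_6 = 3*-59 - 2*-27 = -123
a_7 = 3*-123 - 2*-59 = -251
a_8 = 3*-251 - 2*-123 = -507
a_9 = 3*-507 - 2*-251 = -1019
a_10 = 3*-1019 - 2*-507 = -2043
a_11 = 3*-2043 - 2*-1019 = -4091
a_12 = 3*-4091 - 2*-2043 = -8187
a_13 = 3*-8187 - 2*-4091 = -16379
a_14 = 3*-16379 - 2*-8187 = -32763
So a_14 = -32763.

-32763
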